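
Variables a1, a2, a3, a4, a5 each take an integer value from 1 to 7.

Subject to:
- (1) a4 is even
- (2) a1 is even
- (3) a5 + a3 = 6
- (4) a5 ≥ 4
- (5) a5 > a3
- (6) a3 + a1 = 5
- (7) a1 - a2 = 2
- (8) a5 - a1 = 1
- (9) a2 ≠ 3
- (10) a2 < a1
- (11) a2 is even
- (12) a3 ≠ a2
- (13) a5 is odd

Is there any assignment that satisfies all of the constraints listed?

One satisfying assignment is a1 = 4, a2 = 2, a3 = 1, a4 = 6, a5 = 5.
For the less obvious constraints — constraint 3: a5 + a3 = 6; constraint 6: a3 + a1 = 5 — and the others hold by inspection.

Satisfiable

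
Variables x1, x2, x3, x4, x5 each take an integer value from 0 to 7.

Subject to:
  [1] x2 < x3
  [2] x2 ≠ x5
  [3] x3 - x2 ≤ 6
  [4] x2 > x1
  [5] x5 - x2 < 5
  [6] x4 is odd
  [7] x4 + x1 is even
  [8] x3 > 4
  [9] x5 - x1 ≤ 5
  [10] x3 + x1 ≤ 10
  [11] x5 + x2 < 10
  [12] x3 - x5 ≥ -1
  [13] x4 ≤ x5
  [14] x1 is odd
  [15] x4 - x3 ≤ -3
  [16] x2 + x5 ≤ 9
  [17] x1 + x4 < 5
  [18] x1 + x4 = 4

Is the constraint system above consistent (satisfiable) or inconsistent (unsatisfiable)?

Take x1 = 1, x2 = 2, x3 = 6, x4 = 3, x5 = 5. Then constraint 3: x3 - x2 = 4; constraint 5: x5 - x2 = 3, and every other listed constraint is also met.

Satisfiable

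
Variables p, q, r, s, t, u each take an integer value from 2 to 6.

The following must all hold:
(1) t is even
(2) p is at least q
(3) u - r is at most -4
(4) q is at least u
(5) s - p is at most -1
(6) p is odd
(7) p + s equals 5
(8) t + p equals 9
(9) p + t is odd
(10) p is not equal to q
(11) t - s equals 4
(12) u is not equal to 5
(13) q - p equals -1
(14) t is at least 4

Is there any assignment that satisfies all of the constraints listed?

Take p = 3, q = 2, r = 6, s = 2, t = 6, u = 2. Then constraint 3: u - r = -4; constraint 5: s - p = -1; constraint 7: p + s = 5, and every other listed constraint is also met.

Satisfiable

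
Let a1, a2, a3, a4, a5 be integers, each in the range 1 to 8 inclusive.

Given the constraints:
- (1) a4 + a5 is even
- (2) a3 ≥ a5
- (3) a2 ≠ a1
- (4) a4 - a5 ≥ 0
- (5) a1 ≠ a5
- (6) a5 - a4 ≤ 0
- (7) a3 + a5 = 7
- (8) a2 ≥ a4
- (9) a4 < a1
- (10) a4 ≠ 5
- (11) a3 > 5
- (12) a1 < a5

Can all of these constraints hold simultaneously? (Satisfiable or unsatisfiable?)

Constraints 4, 9, and 12 give a1 < a5, a5 ≤ a4, a4 < a1. Chaining: a1 < a5 ≤ a4 < a1, which forces a1 < a1 — impossible.

Unsatisfiable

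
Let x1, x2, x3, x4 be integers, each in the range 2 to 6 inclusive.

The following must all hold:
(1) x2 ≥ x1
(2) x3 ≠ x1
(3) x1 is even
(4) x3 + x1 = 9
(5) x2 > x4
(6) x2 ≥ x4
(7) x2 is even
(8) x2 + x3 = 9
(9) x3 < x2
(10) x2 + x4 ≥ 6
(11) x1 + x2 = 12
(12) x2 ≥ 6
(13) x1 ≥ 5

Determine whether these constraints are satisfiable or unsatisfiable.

Satisfiable

One satisfying assignment is x1 = 6, x2 = 6, x3 = 3, x4 = 3.
For the less obvious constraints — constraint 4: x3 + x1 = 9; constraint 8: x2 + x3 = 9; constraint 10: x2 + x4 = 9 — and the others hold by inspection.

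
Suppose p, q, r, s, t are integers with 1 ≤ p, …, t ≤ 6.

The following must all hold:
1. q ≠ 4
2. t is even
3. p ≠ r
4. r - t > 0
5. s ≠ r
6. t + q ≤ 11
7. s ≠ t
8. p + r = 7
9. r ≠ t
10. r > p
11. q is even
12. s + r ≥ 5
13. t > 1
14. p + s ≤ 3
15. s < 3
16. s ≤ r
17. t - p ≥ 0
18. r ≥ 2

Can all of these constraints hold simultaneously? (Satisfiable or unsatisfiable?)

Satisfiable

One satisfying assignment is p = 1, q = 6, r = 6, s = 1, t = 4.
For the less obvious constraints — constraint 4: r - t = 2; constraint 6: t + q = 10 — and the others hold by inspection.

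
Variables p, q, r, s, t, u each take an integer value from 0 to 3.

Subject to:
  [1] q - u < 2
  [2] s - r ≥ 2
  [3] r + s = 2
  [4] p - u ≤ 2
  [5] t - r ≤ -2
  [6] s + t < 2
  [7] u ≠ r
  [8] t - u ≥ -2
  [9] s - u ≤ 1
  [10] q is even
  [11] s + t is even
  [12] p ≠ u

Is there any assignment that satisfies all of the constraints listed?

Unsatisfiable

Constraints 2, 5, 8, and 9 give r − t ≥ 2, t − u ≥ -2, u − s ≥ -1, s − r ≥ 2.
Adding all 4 inequalities: the left sides telescope to 0, and the right sides sum to 2 + (-2) + (-1) + 2 = 1. So 0 ≥ 1, which is false.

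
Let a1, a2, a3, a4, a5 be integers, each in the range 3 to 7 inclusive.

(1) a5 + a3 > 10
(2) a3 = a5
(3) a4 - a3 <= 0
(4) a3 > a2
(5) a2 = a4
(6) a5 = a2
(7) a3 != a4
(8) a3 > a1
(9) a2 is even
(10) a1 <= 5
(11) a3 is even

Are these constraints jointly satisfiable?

Unsatisfiable

From constraints 2, 5, and 6, a3 = a5 = a2 = a4, so a3 = a4. But constraint 7 says a3 ≠ a4. Contradiction.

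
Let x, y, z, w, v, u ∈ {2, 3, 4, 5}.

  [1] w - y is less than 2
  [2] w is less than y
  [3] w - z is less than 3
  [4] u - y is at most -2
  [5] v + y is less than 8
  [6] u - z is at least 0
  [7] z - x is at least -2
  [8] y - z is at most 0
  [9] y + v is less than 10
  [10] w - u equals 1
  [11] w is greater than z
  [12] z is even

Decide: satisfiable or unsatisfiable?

Unsatisfiable

Constraints 4, 6, and 8 give u − z ≥ 0, z − y ≥ 0, y − u ≥ 2.
Adding all 3 inequalities: the left sides telescope to 0, and the right sides sum to 0 + 0 + 2 = 2. So 0 ≥ 2, which is false.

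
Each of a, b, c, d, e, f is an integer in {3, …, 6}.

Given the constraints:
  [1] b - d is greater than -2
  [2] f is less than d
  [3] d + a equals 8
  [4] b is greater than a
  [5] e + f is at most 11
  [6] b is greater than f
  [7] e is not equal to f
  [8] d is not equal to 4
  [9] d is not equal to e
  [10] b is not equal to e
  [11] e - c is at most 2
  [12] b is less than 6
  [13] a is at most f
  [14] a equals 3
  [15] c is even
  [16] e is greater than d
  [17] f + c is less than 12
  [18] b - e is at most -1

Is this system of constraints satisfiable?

Satisfiable

Take a = 3, b = 4, c = 6, d = 5, e = 6, f = 3. Then constraint 1: b - d = -1; constraint 3: d + a = 8, and every other listed constraint is also met.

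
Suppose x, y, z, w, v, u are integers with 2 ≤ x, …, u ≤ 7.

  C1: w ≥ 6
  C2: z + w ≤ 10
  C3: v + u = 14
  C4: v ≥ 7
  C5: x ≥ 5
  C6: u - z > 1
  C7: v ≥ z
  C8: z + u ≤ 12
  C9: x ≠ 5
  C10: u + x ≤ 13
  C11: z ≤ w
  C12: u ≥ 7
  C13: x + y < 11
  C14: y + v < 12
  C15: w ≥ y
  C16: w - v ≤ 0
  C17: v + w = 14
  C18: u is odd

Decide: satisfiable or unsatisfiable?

Try x = 6, y = 3, z = 3, w = 7, v = 7, u = 7.
Check constraint 2: z + w = 10; constraint 3: v + u = 14. The remaining constraints are straightforward to verify.

Satisfiable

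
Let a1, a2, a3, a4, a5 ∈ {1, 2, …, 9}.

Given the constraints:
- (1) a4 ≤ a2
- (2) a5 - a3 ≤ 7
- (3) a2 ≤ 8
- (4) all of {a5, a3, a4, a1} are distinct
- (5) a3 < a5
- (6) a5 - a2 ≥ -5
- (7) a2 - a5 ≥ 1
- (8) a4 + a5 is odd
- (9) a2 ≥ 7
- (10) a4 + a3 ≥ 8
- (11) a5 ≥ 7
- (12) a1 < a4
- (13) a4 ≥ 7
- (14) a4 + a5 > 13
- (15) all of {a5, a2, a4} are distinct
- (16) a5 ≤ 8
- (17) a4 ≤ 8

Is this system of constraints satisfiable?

Unsatisfiable

Constraints 3, 9, 11, 13, 16, and 17 confine each of a5, a2, a4 to the 2 values {7, 8}.
Constraint 15 requires all 3 of them to be distinct, but only 2 values are available — impossible by the pigeonhole principle.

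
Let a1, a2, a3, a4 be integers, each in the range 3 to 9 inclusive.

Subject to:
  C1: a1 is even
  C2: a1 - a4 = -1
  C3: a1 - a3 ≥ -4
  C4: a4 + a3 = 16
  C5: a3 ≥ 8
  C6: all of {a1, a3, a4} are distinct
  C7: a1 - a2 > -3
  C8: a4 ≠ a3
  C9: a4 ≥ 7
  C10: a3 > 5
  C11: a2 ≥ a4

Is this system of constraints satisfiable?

The assignment a1 = 6, a2 = 7, a3 = 9, a4 = 7 works:
  constraint 2 holds since a1 - a4 = -1.
  constraint 3 holds since a1 - a3 = -3.
The rest check out directly.

Satisfiable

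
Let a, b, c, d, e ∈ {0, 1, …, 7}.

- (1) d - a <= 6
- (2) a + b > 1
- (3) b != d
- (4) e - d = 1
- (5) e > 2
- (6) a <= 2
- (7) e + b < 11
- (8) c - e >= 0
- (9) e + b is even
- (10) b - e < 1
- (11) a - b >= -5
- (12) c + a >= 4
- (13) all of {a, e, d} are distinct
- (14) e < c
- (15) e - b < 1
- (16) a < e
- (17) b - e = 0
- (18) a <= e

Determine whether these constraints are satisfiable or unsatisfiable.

Satisfiable

Setting (a, b, c, d, e) = (0, 4, 5, 3, 4) satisfies everything: constraint 1: d - a = 3; constraint 2: a + b = 4, and the others follow.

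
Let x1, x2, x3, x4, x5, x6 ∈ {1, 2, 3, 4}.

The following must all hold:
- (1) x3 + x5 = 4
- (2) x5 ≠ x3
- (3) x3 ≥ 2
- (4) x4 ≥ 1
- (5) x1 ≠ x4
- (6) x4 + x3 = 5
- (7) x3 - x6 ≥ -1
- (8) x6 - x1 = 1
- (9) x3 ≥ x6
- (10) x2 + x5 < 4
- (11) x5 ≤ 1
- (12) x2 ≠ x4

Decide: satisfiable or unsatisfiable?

Satisfiable

Take x1 = 1, x2 = 1, x3 = 3, x4 = 2, x5 = 1, x6 = 2. Then constraint 1: x3 + x5 = 4; constraint 6: x4 + x3 = 5; constraint 7: x3 - x6 = 1, and every other listed constraint is also met.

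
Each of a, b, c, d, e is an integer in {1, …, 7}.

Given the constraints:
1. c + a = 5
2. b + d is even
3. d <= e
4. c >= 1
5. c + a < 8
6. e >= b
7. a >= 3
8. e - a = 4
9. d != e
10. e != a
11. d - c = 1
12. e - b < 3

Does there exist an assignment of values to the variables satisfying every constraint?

Take a = 3, b = 7, c = 2, d = 3, e = 7. Then constraint 1: c + a = 5; constraint 5: c + a = 5, and every other listed constraint is also met.

Satisfiable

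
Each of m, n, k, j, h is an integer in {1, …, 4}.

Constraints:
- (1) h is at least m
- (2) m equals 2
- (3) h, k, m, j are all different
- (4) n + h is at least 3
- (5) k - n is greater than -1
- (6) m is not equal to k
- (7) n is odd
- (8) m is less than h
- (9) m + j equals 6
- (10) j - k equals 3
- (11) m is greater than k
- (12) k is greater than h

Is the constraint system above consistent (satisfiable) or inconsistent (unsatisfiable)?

Constraints 8, 11, and 12 give h < k, k < m, m < h. Chaining: h < k < m < h, which forces h < h — impossible.

Unsatisfiable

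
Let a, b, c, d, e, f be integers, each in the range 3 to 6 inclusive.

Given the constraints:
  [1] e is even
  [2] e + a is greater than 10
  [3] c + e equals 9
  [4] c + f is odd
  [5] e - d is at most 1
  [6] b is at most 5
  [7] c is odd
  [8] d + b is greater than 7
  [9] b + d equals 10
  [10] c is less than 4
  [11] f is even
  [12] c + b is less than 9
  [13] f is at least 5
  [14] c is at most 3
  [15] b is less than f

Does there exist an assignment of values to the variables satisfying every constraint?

One satisfying assignment is a = 6, b = 5, c = 3, d = 5, e = 6, f = 6.
For the less obvious constraints — constraint 2: e + a = 12; constraint 3: c + e = 9 — and the others hold by inspection.

Satisfiable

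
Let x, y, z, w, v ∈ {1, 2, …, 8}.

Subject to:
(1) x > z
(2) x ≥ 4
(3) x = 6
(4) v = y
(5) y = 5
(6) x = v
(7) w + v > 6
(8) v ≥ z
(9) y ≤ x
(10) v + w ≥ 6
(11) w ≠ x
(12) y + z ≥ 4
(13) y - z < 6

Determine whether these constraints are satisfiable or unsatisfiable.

Unsatisfiable

Constraint 3 fixes x = 6 and constraint 5 fixes y = 5. Constraints 4 and 6 give x = v = y, so x = y. But 6 ≠ 5 — contradiction.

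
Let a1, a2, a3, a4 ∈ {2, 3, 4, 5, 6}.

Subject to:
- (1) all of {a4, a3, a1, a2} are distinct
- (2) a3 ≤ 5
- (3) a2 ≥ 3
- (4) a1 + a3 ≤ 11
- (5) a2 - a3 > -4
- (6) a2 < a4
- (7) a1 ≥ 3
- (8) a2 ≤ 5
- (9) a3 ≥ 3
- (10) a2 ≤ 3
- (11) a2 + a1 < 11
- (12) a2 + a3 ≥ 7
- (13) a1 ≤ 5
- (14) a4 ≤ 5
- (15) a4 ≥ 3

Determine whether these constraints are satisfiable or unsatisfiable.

Unsatisfiable

Constraints 2, 3, 7, 8, 9, 13, 14, and 15 confine each of a4, a3, a1, a2 to the 3 values {3, …, 5}.
Constraint 1 requires all 4 of them to be distinct, but only 3 values are available — impossible by the pigeonhole principle.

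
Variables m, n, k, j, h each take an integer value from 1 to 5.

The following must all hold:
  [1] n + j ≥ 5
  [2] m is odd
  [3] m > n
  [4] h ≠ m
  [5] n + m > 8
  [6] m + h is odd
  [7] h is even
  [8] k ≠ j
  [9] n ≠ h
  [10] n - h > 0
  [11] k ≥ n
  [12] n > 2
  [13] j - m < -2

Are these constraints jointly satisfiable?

Satisfiable

The assignment m = 5, n = 4, k = 4, j = 1, h = 2 works:
  constraint 1 holds since n + j = 5.
  constraint 5 holds since n + m = 9.
  constraint 10 holds since n - h = 2.
The rest check out directly.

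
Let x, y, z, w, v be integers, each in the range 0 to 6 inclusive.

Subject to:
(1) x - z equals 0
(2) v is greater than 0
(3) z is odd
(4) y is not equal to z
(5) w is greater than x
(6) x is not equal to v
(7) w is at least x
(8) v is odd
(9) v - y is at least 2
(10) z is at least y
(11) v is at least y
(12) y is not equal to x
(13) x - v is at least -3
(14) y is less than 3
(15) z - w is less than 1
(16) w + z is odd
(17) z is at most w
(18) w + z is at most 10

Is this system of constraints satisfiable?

Satisfiable

The assignment x = 3, y = 2, z = 3, w = 4, v = 5 works:
  constraint 1 holds since x - z = 0.
  constraint 9 holds since v - y = 3.
  constraint 13 holds since x - v = -2.
The rest check out directly.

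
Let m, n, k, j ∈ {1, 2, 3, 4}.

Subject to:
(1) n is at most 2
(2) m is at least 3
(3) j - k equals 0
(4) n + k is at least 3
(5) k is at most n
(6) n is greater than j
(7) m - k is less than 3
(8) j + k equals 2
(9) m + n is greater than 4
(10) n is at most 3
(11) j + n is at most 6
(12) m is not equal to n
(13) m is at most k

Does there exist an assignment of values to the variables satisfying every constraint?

From constraints 2 and 13: k ≥ m and m ≥ 3, so k ≥ 3. From constraints 1 and 5: k ≤ n and n ≤ 2, so k ≤ 2. But 2 < 3, so no value of k works.

Unsatisfiable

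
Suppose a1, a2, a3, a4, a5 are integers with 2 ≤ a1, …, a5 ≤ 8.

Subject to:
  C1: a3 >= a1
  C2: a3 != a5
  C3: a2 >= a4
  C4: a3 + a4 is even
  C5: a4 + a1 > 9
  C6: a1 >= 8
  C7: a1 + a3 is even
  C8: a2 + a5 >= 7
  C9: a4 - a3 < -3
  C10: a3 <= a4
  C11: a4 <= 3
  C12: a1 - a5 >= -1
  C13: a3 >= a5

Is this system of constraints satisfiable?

Unsatisfiable

From constraints 1 and 6: a3 ≥ a1 and a1 ≥ 8, so a3 ≥ 8. From constraints 10 and 11: a3 ≤ a4 and a4 ≤ 3, so a3 ≤ 3. But 3 < 8, so no value of a3 works.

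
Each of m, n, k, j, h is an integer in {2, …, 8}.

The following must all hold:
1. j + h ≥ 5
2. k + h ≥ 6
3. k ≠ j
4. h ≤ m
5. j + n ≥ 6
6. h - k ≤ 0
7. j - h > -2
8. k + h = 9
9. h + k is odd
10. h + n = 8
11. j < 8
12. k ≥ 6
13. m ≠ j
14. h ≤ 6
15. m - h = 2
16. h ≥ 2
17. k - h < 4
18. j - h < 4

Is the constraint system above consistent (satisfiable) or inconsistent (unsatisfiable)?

Satisfiable

Take m = 5, n = 5, k = 6, j = 4, h = 3. Then constraint 1: j + h = 7; constraint 2: k + h = 9, and every other listed constraint is also met.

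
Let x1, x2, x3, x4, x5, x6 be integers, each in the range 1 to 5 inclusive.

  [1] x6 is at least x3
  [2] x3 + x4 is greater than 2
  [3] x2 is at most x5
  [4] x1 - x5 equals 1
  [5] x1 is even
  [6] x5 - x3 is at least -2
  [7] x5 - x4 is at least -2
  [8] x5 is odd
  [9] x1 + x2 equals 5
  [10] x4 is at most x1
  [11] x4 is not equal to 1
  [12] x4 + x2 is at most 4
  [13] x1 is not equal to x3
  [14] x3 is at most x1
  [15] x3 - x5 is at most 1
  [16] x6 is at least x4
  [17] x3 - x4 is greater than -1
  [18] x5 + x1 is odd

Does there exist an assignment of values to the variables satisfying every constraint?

Setting (x1, x2, x3, x4, x5, x6) = (4, 1, 2, 2, 3, 2) satisfies everything: constraint 2: x3 + x4 = 4; constraint 4: x1 - x5 = 1; constraint 6: x5 - x3 = 1, and the others follow.

Satisfiable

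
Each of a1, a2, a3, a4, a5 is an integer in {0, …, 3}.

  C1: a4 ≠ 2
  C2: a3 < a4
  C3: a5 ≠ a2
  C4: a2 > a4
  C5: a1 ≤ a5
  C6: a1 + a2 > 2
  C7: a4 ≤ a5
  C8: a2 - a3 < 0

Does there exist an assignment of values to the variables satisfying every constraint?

Unsatisfiable

Constraints 2, 4, and 8 give a2 < a3, a3 < a4, a4 < a2. Chaining: a2 < a3 < a4 < a2, which forces a2 < a2 — impossible.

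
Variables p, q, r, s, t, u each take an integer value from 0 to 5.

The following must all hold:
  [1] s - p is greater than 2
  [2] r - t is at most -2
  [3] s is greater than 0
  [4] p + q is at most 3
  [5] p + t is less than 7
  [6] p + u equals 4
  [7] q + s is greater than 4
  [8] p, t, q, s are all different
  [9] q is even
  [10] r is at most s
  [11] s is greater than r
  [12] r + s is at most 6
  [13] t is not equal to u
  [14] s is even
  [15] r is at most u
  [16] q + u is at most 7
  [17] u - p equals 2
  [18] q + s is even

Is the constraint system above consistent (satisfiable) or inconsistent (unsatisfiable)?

Satisfiable

Try p = 1, q = 2, r = 2, s = 4, t = 5, u = 3.
Check constraint 1: s - p = 3; constraint 2: r - t = -3. The remaining constraints are straightforward to verify.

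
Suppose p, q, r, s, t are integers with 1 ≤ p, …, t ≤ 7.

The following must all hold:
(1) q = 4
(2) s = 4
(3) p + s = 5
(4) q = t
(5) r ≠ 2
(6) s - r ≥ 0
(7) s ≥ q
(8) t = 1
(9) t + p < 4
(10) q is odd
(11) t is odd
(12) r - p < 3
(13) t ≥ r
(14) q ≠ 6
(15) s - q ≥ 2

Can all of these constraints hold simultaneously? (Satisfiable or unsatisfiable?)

Constraint 1 fixes q = 4 and constraint 8 fixes t = 1, but constraint 4 requires q = t. Since 4 ≠ 1, contradiction.

Unsatisfiable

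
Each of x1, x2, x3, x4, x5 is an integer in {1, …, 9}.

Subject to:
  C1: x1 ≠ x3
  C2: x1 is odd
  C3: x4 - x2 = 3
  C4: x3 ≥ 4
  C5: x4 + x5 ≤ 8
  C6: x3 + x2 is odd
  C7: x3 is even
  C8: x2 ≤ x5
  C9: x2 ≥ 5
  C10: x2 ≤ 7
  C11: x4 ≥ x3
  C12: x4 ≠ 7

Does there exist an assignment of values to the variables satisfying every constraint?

From constraints 4 and 11: x4 ≥ x3 ≥ 4. From constraints 8 and 9: x5 ≥ x2 ≥ 5. Hence x4 + x5 ≥ 9. But constraint 5 requires x4 + x5 ≤ 8, and 8 < 9. Contradiction.

Unsatisfiable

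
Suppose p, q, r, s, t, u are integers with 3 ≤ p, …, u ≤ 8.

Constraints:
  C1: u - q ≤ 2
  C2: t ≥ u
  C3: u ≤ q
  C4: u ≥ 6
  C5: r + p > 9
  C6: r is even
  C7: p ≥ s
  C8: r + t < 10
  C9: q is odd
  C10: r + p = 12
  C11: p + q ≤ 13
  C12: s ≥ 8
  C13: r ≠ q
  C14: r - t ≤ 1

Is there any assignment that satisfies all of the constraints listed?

Unsatisfiable

From constraints 7 and 12: p ≥ s ≥ 8. From constraints 3 and 4: q ≥ u ≥ 6. Hence p + q ≥ 14. But constraint 11 requires p + q ≤ 13, and 13 < 14. Contradiction.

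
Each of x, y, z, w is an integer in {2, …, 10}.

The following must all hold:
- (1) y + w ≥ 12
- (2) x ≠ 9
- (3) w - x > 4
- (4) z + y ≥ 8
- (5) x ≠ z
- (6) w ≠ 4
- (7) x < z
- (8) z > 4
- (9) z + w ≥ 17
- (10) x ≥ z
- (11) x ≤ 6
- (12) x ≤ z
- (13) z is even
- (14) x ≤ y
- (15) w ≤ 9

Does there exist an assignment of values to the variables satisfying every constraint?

Unsatisfiable

From constraints 10 and 11: z ≤ x ≤ 6. From constraint 15: w ≤ 9. Hence z + w ≤ 15. But constraint 9 requires z + w ≥ 17, and 17 > 15. Contradiction.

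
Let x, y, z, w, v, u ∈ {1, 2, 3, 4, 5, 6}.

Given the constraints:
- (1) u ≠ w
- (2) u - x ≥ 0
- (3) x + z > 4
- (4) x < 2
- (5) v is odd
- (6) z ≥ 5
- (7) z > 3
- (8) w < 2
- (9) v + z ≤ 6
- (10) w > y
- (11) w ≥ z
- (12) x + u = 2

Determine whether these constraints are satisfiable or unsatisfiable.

Unsatisfiable

From constraints 6 and 11: w ≥ z and z ≥ 5, so w ≥ 5. From constraint 8: w ≤ 1. But 1 < 5, so no value of w works.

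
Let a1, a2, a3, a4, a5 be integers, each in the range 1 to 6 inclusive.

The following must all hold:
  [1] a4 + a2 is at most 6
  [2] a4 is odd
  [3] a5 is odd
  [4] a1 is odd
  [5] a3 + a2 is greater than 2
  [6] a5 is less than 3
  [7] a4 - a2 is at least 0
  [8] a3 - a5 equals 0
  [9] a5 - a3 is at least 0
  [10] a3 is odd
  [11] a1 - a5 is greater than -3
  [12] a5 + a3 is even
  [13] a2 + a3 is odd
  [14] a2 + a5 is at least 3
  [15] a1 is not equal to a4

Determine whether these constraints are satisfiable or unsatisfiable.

Satisfiable

The assignment a1 = 1, a2 = 2, a3 = 1, a4 = 3, a5 = 1 works:
  constraint 1 holds since a4 + a2 = 5.
  constraint 5 holds since a3 + a2 = 3.
  constraint 7 holds since a4 - a2 = 1.
The rest check out directly.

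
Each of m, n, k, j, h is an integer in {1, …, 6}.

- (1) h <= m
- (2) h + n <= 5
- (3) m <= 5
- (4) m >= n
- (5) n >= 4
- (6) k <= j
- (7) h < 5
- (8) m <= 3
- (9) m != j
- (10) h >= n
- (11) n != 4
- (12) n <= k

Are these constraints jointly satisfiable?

Unsatisfiable

From constraints 5 and 10: h ≥ n and n ≥ 4, so h ≥ 4. From constraints 1 and 8: h ≤ m and m ≤ 3, so h ≤ 3. But 3 < 4, so no value of h works.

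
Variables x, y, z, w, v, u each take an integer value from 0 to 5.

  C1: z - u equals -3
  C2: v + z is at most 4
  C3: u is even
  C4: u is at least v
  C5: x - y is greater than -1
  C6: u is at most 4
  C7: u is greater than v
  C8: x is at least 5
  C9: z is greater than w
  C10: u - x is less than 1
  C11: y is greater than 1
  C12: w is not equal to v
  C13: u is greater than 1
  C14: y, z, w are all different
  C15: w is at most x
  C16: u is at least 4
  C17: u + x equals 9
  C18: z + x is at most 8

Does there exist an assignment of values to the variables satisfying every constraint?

Satisfiable

One satisfying assignment is x = 5, y = 3, z = 1, w = 0, v = 1, u = 4.
For the less obvious constraints — constraint 1: z - u = -3; constraint 2: v + z = 2; constraint 5: x - y = 2 — and the others hold by inspection.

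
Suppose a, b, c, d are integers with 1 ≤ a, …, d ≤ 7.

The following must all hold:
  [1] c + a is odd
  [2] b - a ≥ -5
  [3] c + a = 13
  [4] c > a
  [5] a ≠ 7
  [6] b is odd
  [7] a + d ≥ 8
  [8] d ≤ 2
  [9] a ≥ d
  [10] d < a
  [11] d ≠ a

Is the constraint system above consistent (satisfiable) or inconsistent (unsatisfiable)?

Satisfiable

The assignment a = 6, b = 1, c = 7, d = 2 works:
  constraint 2 holds since b - a = -5.
  constraint 3 holds since c + a = 13.
The rest check out directly.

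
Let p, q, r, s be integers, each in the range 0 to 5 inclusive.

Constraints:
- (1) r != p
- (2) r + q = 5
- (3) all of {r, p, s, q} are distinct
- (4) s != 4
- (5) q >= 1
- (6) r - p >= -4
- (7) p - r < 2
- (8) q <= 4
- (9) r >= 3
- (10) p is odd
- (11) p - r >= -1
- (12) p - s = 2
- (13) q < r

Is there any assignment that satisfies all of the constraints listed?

The assignment p = 5, q = 1, r = 4, s = 3 works:
  constraint 2 holds since r + q = 5.
  constraint 6 holds since r - p = -1.
The rest check out directly.

Satisfiable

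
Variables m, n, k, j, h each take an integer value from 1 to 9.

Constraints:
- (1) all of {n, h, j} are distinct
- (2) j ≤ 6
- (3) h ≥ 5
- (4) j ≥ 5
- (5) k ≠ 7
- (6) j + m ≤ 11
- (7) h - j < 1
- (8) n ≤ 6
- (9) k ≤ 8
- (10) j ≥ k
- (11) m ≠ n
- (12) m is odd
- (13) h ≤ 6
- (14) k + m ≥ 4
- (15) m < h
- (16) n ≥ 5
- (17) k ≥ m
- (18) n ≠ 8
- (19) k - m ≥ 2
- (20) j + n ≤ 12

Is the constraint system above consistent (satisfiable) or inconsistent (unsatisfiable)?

Unsatisfiable

Constraints 2, 3, 4, 8, 13, and 16 confine each of n, h, j to the 2 values {5, 6}.
Constraint 1 requires all 3 of them to be distinct, but only 2 values are available — impossible by the pigeonhole principle.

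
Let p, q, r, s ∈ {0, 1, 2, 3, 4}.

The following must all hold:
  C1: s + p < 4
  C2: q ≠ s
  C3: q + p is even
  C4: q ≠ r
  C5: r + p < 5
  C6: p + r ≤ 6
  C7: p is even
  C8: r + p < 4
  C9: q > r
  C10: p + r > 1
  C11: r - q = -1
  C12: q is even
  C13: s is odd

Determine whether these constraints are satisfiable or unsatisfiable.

Take p = 0, q = 4, r = 3, s = 1. Then constraint 1: s + p = 1; constraint 5: r + p = 3, and every other listed constraint is also met.

Satisfiable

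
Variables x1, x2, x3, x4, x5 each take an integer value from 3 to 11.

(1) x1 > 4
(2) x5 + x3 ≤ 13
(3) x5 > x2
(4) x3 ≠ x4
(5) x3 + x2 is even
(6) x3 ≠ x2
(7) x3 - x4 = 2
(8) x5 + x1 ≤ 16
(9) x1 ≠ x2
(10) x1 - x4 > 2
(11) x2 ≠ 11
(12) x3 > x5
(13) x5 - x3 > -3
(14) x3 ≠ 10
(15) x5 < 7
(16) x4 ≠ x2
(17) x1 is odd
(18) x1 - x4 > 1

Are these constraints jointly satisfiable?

Satisfiable

Take x1 = 9, x2 = 3, x3 = 7, x4 = 5, x5 = 6. Then constraint 2: x5 + x3 = 13; constraint 7: x3 - x4 = 2; constraint 8: x5 + x1 = 15, and every other listed constraint is also met.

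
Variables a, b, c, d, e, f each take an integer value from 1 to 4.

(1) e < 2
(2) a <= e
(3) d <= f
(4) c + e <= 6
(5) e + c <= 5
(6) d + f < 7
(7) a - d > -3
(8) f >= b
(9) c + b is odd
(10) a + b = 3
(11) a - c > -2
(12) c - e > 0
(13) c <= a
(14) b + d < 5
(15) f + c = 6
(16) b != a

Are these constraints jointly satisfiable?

Unsatisfiable

Constraints 2, 12, and 13 give c ≤ a, a ≤ e, e < c. Chaining: c ≤ a ≤ e < c, which forces c < c — impossible.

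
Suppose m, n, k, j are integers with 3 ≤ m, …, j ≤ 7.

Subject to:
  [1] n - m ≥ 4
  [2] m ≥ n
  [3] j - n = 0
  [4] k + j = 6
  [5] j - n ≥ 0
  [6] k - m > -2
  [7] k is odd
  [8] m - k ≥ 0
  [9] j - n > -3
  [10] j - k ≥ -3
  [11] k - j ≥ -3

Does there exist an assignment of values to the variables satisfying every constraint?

Constraints 1, 5, 8, and 11 give m − k ≥ 0, k − j ≥ -3, j − n ≥ 0, n − m ≥ 4.
Adding all 4 inequalities: the left sides telescope to 0, and the right sides sum to 0 + (-3) + 0 + 4 = 1. So 0 ≥ 1, which is false.

Unsatisfiable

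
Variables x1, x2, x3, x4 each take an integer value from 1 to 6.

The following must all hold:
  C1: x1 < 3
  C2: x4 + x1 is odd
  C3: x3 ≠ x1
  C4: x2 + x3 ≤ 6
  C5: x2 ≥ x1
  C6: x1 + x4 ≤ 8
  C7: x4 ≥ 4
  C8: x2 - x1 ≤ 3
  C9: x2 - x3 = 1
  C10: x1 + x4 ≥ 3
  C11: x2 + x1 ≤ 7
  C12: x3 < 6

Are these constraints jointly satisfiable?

Satisfiable

Try x1 = 1, x2 = 3, x3 = 2, x4 = 4.
Check constraint 4: x2 + x3 = 5; constraint 6: x1 + x4 = 5. The remaining constraints are straightforward to verify.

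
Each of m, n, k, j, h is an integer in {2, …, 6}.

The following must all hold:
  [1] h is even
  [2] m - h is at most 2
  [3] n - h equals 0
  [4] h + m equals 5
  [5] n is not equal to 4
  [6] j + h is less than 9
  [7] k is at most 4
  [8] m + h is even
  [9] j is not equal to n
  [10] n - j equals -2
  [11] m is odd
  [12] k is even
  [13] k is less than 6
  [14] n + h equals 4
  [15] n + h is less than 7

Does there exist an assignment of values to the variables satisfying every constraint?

Unsatisfiable

Constraint 11 makes m odd and constraint 1 makes h even, so m + h must be odd. Constraint 8 says m + h is even — contradiction.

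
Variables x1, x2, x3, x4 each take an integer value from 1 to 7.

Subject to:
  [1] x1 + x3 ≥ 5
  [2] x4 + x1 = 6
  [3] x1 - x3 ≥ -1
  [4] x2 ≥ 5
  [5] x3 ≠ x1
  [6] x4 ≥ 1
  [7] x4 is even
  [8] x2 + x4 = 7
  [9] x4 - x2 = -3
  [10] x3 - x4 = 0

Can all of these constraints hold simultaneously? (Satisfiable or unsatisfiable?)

Satisfiable

Take x1 = 4, x2 = 5, x3 = 2, x4 = 2. Then constraint 1: x1 + x3 = 6; constraint 2: x4 + x1 = 6, and every other listed constraint is also met.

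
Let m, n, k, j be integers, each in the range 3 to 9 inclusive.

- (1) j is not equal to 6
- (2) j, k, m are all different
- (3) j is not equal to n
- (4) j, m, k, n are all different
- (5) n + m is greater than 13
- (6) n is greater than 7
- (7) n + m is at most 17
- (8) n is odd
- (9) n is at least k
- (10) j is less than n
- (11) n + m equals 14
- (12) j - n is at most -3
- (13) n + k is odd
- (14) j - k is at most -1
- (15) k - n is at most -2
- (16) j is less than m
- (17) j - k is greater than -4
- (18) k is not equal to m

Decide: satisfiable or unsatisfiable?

Try m = 5, n = 9, k = 4, j = 3.
Check constraint 5: n + m = 14; constraint 7: n + m = 14; constraint 11: n + m = 14. The remaining constraints are straightforward to verify.

Satisfiable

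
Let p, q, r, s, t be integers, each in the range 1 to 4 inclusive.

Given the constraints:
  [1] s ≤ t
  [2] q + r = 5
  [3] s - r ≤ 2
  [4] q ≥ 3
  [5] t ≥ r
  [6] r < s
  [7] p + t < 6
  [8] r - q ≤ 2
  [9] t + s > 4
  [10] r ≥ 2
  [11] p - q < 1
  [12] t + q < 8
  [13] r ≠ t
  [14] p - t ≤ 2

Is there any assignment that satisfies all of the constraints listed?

Setting (p, q, r, s, t) = (2, 3, 2, 3, 3) satisfies everything: constraint 2: q + r = 5; constraint 3: s - r = 1, and the others follow.

Satisfiable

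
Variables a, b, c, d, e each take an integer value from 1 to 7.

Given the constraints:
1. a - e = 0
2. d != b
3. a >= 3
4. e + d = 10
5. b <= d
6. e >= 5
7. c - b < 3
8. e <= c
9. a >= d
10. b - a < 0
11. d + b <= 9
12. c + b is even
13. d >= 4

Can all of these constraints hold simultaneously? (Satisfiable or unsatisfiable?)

The assignment a = 5, b = 3, c = 5, d = 5, e = 5 works:
  constraint 1 holds since a - e = 0.
  constraint 4 holds since e + d = 10.
  constraint 7 holds since c - b = 2.
The rest check out directly.

Satisfiable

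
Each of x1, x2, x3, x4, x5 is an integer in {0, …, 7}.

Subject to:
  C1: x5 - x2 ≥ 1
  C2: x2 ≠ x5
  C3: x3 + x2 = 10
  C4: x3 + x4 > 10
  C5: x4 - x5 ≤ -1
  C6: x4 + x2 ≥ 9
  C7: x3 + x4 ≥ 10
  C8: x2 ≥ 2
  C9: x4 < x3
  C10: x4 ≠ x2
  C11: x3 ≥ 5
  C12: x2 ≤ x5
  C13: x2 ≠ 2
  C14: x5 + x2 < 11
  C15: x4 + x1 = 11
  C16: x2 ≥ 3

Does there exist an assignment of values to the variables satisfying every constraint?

One satisfying assignment is x1 = 6, x2 = 4, x3 = 6, x4 = 5, x5 = 6.
For the less obvious constraints — constraint 1: x5 - x2 = 2; constraint 3: x3 + x2 = 10; constraint 4: x3 + x4 = 11 — and the others hold by inspection.

Satisfiable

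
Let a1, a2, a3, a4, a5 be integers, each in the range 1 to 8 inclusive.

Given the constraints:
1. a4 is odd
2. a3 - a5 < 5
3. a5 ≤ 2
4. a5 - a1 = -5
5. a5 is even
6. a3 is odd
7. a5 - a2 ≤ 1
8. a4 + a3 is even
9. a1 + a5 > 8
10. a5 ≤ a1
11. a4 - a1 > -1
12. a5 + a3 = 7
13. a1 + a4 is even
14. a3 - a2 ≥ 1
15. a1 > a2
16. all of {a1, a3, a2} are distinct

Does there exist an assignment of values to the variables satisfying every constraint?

Setting (a1, a2, a3, a4, a5) = (7, 1, 5, 7, 2) satisfies everything: constraint 2: a3 - a5 = 3; constraint 4: a5 - a1 = -5, and the others follow.

Satisfiable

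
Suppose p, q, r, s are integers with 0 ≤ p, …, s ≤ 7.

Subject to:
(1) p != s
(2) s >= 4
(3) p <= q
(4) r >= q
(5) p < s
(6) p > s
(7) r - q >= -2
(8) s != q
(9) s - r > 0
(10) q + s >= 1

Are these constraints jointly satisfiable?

Unsatisfiable

Constraints 3, 4, 6, and 9 give p ≤ q, q ≤ r, r < s, s < p. Chaining: p ≤ q ≤ r < s < p, which forces p < p — impossible.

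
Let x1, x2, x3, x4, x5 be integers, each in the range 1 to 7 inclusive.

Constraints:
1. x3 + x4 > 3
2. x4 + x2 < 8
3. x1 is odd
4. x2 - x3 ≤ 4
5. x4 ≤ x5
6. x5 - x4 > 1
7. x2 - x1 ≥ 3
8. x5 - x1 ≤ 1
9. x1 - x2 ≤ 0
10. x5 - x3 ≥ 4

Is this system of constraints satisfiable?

Unsatisfiable

Constraints 4, 7, 8, and 10 give x1 − x5 ≥ -1, x5 − x3 ≥ 4, x3 − x2 ≥ -4, x2 − x1 ≥ 3.
Adding all 4 inequalities: the left sides telescope to 0, and the right sides sum to (-1) + 4 + (-4) + 3 = 2. So 0 ≥ 2, which is false.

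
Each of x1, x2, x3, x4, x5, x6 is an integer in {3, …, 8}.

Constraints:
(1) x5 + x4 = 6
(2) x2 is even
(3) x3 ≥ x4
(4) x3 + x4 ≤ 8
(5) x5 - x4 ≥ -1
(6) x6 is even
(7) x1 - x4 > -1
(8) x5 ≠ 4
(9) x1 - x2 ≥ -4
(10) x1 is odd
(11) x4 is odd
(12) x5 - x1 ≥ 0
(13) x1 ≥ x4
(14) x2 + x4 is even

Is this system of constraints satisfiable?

Unsatisfiable

Constraint 2 makes x2 even and constraint 11 makes x4 odd, so x2 + x4 must be odd. Constraint 14 says x2 + x4 is even — contradiction.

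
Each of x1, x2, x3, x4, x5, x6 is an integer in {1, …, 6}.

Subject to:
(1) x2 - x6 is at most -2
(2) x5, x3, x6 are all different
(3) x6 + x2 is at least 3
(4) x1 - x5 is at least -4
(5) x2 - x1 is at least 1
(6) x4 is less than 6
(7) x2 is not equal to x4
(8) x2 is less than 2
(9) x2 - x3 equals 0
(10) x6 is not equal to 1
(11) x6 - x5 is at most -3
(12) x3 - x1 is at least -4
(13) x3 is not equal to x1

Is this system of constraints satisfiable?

Unsatisfiable

Constraints 1, 4, 5, and 11 give x2 − x1 ≥ 1, x1 − x5 ≥ -4, x5 − x6 ≥ 3, x6 − x2 ≥ 2.
Adding all 4 inequalities: the left sides telescope to 0, and the right sides sum to 1 + (-4) + 3 + 2 = 2. So 0 ≥ 2, which is false.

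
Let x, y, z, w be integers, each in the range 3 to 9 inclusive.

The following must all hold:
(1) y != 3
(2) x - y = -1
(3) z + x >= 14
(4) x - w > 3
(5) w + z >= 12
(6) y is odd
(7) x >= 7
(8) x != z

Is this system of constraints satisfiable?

Satisfiable

Take x = 8, y = 9, z = 9, w = 4. Then constraint 2: x - y = -1; constraint 3: z + x = 17; constraint 4: x - w = 4, and every other listed constraint is also met.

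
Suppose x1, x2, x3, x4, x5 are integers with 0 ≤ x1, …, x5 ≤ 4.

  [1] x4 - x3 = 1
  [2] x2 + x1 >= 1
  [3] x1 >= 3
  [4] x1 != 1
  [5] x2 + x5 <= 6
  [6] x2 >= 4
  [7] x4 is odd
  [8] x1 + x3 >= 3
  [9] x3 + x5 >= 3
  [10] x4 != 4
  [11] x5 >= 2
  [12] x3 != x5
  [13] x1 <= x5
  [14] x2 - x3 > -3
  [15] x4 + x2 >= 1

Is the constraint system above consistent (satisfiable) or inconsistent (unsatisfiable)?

Unsatisfiable

From constraint 6: x2 ≥ 4. From constraints 3 and 13: x5 ≥ x1 ≥ 3. Hence x2 + x5 ≥ 7. But constraint 5 requires x2 + x5 ≤ 6, and 6 < 7. Contradiction.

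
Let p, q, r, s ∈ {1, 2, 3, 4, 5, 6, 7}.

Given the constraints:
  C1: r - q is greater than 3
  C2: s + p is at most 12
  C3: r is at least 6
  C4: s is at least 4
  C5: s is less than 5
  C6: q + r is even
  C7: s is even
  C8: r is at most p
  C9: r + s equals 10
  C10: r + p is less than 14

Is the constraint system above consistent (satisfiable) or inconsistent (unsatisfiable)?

Satisfiable

One satisfying assignment is p = 6, q = 2, r = 6, s = 4.
For the less obvious constraints — constraint 1: r - q = 4; constraint 2: s + p = 10; constraint 9: r + s = 10 — and the others hold by inspection.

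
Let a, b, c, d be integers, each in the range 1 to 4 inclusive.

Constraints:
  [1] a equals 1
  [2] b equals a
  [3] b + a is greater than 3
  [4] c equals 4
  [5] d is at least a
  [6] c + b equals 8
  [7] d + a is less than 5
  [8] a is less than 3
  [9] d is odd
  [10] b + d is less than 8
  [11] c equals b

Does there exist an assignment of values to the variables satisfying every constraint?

Unsatisfiable

Constraint 4 fixes c = 4 and constraint 1 fixes a = 1. Constraints 2 and 11 give c = b = a, so c = a. But 4 ≠ 1 — contradiction.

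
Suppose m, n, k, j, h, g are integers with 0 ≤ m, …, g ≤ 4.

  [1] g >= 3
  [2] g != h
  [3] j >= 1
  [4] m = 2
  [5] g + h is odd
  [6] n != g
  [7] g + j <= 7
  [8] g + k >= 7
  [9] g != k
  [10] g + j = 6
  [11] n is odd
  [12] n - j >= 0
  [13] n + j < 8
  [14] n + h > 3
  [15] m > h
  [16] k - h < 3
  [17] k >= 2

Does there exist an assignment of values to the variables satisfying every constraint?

Satisfiable

Setting (m, n, k, j, h, g) = (2, 3, 3, 2, 1, 4) satisfies everything: constraint 7: g + j = 6; constraint 8: g + k = 7; constraint 10: g + j = 6, and the others follow.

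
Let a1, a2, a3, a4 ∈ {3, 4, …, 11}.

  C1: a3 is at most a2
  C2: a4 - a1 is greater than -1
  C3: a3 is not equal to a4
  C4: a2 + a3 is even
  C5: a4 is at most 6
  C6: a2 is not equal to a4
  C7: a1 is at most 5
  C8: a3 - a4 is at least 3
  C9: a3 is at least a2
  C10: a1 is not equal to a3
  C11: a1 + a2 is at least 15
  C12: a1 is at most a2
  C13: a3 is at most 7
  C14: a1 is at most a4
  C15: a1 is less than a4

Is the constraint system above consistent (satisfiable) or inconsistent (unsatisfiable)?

Unsatisfiable

From constraints 5 and 14: a1 ≤ a4 ≤ 6. From constraints 9 and 13: a2 ≤ a3 ≤ 7. Hence a1 + a2 ≤ 13. But constraint 11 requires a1 + a2 ≥ 15, and 15 > 13. Contradiction.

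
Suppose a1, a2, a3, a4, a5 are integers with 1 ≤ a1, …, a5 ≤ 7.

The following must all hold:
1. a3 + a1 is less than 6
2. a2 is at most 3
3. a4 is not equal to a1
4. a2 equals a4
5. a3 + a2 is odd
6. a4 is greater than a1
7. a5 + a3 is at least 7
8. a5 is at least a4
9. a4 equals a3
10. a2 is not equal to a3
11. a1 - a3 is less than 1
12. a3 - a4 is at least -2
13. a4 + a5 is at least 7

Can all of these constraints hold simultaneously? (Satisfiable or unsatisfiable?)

Unsatisfiable

From constraints 4 and 9, a2 = a4 = a3, so a2 = a3. But constraint 10 says a2 ≠ a3. Contradiction.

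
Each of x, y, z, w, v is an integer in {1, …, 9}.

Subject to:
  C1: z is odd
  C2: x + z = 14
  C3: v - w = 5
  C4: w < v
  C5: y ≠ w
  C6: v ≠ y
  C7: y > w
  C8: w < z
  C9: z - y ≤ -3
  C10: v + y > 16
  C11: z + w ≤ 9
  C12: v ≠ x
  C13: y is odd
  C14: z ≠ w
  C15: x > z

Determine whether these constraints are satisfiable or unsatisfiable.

One satisfying assignment is x = 9, y = 9, z = 5, w = 3, v = 8.
For the less obvious constraints — constraint 2: x + z = 14; constraint 3: v - w = 5 — and the others hold by inspection.

Satisfiable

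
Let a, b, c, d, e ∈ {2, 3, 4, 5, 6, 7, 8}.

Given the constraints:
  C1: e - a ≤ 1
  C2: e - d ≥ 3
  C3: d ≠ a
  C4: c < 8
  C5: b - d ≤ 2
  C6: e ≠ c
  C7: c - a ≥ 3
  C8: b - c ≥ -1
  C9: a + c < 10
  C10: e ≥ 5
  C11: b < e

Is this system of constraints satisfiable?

Constraints 1, 2, 5, 7, and 8 give d − b ≥ -2, b − c ≥ -1, c − a ≥ 3, a − e ≥ -1, e − d ≥ 3.
Adding all 5 inequalities: the left sides telescope to 0, and the right sides sum to (-2) + (-1) + 3 + (-1) + 3 = 2. So 0 ≥ 2, which is false.

Unsatisfiable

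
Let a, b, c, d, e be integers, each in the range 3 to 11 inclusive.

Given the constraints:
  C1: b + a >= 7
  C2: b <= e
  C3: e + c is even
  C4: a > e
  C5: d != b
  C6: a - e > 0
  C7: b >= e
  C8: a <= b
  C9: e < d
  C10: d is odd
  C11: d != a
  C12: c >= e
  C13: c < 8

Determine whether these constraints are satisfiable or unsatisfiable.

Unsatisfiable

Constraints 2, 4, and 8 give a ≤ b, b ≤ e, e < a. Chaining: a ≤ b ≤ e < a, which forces a < a — impossible.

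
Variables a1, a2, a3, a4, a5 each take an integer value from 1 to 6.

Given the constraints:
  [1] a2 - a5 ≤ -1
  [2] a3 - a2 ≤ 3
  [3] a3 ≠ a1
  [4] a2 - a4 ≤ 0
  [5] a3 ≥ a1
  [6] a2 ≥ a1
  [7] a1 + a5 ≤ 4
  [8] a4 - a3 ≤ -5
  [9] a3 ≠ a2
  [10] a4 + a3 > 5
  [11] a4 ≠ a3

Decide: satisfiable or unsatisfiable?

Constraints 2, 4, and 8 give a4 − a2 ≥ 0, a2 − a3 ≥ -3, a3 − a4 ≥ 5.
Adding all 3 inequalities: the left sides telescope to 0, and the right sides sum to 0 + (-3) + 5 = 2. So 0 ≥ 2, which is false.

Unsatisfiable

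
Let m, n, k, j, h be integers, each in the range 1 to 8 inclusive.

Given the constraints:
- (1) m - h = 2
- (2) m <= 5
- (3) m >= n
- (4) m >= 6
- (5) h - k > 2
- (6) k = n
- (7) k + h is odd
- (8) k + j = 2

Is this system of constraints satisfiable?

Unsatisfiable

From constraint 4: m ≥ 6. From constraint 2: m ≤ 5. But 5 < 6, so no value of m works.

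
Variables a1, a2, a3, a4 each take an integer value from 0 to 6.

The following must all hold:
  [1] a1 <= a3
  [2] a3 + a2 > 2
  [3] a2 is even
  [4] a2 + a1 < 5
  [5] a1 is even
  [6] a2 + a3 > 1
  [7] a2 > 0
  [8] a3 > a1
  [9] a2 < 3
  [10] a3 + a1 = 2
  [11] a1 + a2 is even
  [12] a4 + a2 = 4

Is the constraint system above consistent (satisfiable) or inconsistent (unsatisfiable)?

Satisfiable

The assignment a1 = 0, a2 = 2, a3 = 2, a4 = 2 works:
  constraint 2 holds since a3 + a2 = 4.
  constraint 4 holds since a2 + a1 = 2.
The rest check out directly.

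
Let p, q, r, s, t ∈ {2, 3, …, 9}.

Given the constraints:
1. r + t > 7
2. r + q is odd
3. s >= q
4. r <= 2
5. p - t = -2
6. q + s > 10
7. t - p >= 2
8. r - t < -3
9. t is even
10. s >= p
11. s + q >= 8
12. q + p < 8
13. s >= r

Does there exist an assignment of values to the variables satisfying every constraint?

Take p = 4, q = 3, r = 2, s = 8, t = 6. Then constraint 1: r + t = 8; constraint 5: p - t = -2; constraint 6: q + s = 11, and every other listed constraint is also met.

Satisfiable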